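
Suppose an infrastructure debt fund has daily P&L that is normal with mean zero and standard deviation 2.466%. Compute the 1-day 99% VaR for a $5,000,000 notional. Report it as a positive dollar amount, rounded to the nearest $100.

At 99% one-sided, z = 2.326.
VaR = z·σ = 2.326 × 2.466% = 5.736%.
On $5,000,000: 0.05736 × $5,000,000 = $286,800.

$286,800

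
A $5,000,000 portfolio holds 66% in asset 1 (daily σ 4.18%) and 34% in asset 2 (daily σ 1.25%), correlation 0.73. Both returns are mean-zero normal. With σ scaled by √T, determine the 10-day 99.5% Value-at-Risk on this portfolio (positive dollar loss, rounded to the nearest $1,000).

σ_p = √(0.66²·4.18² + 0.34²·1.25² + 2·0.73·0.66·0.34·4.18·1.25) = 3.083%.
σ_{10d} = 3.083% × √10 = 9.749%.
z(99.5%) = 2.576.
VaR = 2.576 × 9.749% = 25.113%; on $5,000,000 that is $1,255,650.

$1,256,000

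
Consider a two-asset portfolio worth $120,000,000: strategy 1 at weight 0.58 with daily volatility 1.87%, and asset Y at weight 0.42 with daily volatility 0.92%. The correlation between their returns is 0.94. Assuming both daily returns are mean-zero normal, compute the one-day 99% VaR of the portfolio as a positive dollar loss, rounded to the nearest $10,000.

σ_p² = 0.58²·1.87² + 0.42²·0.92² + 2·0.94·0.58·0.42·1.87·0.92 = 2.1136 (%²).
σ_p = √2.1136 = 1.454%.
At 99%, z = 2.326.
VaR = 2.326 × 1.454% = 3.382%; on $120,000,000 that is $4,058,400.

$4,060,000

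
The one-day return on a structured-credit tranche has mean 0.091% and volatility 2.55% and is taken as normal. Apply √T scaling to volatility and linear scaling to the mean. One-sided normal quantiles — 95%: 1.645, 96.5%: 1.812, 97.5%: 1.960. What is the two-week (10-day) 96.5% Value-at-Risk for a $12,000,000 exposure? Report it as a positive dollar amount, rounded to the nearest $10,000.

σ_{10d} = 2.55% × √10 = 8.064%; μ_{10d} = 10 × 0.091% = 0.910%.
VaR = −(0.910%) + 1.812 × 8.064% = 13.702%.
On $12,000,000: 0.13702 × $12,000,000 = $1,644,240.

$1,640,000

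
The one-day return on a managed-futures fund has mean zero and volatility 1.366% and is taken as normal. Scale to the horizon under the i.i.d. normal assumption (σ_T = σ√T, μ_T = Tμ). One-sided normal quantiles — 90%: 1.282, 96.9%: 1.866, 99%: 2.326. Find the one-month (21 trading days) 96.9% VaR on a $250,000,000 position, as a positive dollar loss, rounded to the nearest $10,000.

$29,200,000

σ_{21d} = 1.366% × √21 = 6.260%.
VaR = 1.866 × 6.260% = 11.681%.
On $250,000,000: 0.11681 × $250,000,000 = $29,202,500.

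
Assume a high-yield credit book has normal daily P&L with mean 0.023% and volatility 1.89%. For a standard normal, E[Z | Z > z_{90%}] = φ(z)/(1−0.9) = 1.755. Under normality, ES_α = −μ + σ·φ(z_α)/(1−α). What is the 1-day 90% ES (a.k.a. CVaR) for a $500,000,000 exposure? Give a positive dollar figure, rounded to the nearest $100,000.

ES = −(0.023%) + 1.89% × 1.755 = 3.294%.
On $500,000,000: 0.03294 × $500,000,000 = $16,470,000.

$16,500,000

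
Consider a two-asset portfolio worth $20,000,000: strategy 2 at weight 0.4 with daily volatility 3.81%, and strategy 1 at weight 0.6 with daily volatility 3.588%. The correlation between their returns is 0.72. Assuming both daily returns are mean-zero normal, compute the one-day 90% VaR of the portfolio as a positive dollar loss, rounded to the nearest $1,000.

$876,000

σ_p² = 0.4²·3.81² + 0.6²·3.588² + 2·0.72·0.4·0.6·3.81·3.588 = 11.6816 (%²).
σ_p = √11.6816 = 3.418%.
At 90%, z = 1.282.
VaR = 1.282 × 3.418% = 4.382%; on $20,000,000 that is $876,400.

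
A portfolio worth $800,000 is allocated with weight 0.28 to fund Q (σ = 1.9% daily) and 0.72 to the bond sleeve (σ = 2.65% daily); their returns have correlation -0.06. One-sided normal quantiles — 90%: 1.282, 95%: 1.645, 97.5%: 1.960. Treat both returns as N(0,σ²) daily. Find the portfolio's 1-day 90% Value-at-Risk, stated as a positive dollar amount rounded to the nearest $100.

σ_p² = 0.28²·1.9² + 0.72²·2.65² + 2·-0.06·0.28·0.72·1.9·2.65 = 3.8017 (%²).
σ_p = √3.8017 = 1.950%.
VaR = 1.282 × 1.950% = 2.500%; on $800,000 that is $20,000.

$20,000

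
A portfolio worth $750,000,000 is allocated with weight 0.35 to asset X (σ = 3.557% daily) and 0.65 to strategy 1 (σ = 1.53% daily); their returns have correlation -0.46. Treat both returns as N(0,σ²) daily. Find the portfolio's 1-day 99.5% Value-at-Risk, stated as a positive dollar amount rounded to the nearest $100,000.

$22,900,000

σ_p² = 0.35²·3.557² + 0.65²·1.53² + 2·-0.46·0.35·0.65·3.557·1.53 = 1.3999 (%²).
σ_p = √1.3999 = 1.183%.
At 99.5%, z = 2.576.
VaR = 2.576 × 1.183% = 3.047%; on $750,000,000 that is $22,852,500.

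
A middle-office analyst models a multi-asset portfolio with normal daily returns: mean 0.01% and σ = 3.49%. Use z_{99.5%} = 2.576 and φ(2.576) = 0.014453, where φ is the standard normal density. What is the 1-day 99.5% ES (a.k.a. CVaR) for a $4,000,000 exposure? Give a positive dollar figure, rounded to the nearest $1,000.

$403,000

Tail multiplier: φ(z)/(1−α) = 0.014453 / 0.005 = 2.891.
ES = −(0.01%) + 3.49% × 2.891 = 10.080%.
On $4,000,000: 0.10080 × $4,000,000 = $403,200.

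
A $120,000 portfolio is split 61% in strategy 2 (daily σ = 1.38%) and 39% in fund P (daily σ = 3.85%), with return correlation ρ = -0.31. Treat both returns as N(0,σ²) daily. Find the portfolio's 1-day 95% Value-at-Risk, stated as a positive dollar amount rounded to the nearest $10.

$2,910

σ_p² = 0.61²·1.38² + 0.39²·3.85² + 2·-0.31·0.61·0.39·1.38·3.85 = 2.1795 (%²).
σ_p = √2.1795 = 1.476%.
At 95%, z = 1.645.
VaR = 1.645 × 1.476% = 2.428%; on $120,000 that is $2,914.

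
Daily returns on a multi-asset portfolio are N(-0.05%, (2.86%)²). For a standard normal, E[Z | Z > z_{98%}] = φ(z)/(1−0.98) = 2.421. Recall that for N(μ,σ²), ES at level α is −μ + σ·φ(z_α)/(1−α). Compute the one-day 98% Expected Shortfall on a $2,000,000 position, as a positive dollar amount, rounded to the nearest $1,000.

ES = −(-0.05%) + 2.86% × 2.421 = 6.974%.
On $2,000,000: 0.06974 × $2,000,000 = $139,480.

$139,000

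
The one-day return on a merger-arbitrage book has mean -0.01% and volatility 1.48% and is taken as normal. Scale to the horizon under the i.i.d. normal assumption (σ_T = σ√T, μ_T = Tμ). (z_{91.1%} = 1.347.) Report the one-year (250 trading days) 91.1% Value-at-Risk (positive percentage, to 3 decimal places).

σ_{250d} = 1.48% × √250 = 23.401%; μ_{250d} = 250 × -0.01% = -2.500%.
VaR = −(-2.500%) + 1.347 × 23.401% = 34.021%.

34.021%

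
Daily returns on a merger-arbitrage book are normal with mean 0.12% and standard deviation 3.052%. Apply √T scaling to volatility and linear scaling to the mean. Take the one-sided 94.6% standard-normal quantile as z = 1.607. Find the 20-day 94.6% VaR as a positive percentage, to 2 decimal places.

σ_{20d} = 3.052% × √20 = 13.649%; μ_{20d} = 20 × 0.12% = 2.400%.
VaR = −(2.400%) + 1.607 × 13.649% = 19.534%.

19.53%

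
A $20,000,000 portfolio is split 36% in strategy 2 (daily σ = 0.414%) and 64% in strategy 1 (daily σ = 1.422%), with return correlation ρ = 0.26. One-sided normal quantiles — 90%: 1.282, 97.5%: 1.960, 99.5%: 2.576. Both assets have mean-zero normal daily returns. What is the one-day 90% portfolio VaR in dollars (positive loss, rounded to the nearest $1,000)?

$246,000

σ_p² = 0.36²·0.414² + 0.64²·1.422² + 2·0.26·0.36·0.64·0.414·1.422 = 0.9210 (%²).
σ_p = √0.9210 = 0.960%.
VaR = 1.282 × 0.960% = 1.231%; on $20,000,000 that is $246,200.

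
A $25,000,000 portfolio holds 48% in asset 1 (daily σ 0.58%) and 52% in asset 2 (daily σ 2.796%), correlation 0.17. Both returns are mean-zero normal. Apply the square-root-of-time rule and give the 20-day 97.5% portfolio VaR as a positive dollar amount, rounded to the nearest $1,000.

σ_p = √(0.48²·0.58² + 0.52²·2.796² + 2·0.17·0.48·0.52·0.58·2.796) = 1.526%.
σ_{20d} = 1.526% × √20 = 6.824%.
z(97.5%) = 1.960.
VaR = 1.960 × 6.824% = 13.375%; on $25,000,000 that is $3,343,750.

$3,344,000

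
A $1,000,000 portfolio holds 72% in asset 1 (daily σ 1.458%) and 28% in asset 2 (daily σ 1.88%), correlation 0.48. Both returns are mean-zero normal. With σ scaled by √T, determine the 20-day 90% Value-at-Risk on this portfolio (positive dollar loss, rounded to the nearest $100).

$79,200

σ_p = √(0.72²·1.458² + 0.28²·1.88² + 2·0.48·0.72·0.28·1.458·1.88) = 1.382%.
σ_{20d} = 1.382% × √20 = 6.180%.
z(90%) = 1.282.
VaR = 1.282 × 6.180% = 7.923%; on $1,000,000 that is $79,230.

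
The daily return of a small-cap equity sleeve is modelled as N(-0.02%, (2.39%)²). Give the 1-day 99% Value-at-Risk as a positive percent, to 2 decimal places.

At 99% one-sided, z = 2.326.
VaR = −μ + z·σ = −(-0.02%) + 2.326 × 2.39% = 5.579%.

5.58%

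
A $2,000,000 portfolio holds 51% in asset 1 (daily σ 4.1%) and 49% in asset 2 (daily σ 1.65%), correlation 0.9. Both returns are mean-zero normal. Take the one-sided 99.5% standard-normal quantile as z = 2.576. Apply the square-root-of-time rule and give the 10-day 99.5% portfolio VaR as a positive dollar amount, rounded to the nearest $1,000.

σ_p = √(0.51²·4.1² + 0.49²·1.65² + 2·0.9·0.51·0.49·4.1·1.65) = 2.841%.
σ_{10d} = 2.841% × √10 = 8.984%.
VaR = 2.576 × 8.984% = 23.143%; on $2,000,000 that is $462,860.

$463,000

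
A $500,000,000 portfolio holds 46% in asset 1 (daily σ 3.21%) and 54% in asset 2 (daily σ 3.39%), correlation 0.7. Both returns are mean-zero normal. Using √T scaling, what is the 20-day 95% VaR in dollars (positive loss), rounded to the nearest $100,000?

σ_p = √(0.46²·3.21² + 0.54²·3.39² + 2·0.7·0.46·0.54·3.21·3.39) = 3.052%.
σ_{20d} = 3.052% × √20 = 13.649%.
z(95%) = 1.645.
VaR = 1.645 × 13.649% = 22.453%; on $500,000,000 that is $112,265,000.

$112,300,000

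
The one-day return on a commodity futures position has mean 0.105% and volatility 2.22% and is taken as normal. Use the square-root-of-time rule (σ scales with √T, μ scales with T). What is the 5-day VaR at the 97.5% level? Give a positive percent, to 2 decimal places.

9.20%

At 97.5%, z = 1.960.
σ_{5d} = 2.22% × √5 = 4.964%; μ_{5d} = 5 × 0.105% = 0.525%.
VaR = −(0.525%) + 1.960 × 4.964% = 9.204%.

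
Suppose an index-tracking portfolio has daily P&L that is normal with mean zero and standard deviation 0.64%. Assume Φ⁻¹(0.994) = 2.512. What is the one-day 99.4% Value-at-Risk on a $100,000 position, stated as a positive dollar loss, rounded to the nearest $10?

$1,610

VaR = z·σ = 2.512 × 0.64% = 1.608%.
On $100,000: 0.01608 × $100,000 = $1,608.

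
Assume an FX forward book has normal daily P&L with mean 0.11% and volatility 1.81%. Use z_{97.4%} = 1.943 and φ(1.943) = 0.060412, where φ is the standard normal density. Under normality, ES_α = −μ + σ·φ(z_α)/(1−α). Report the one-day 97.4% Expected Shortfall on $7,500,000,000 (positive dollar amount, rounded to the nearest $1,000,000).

$307,000,000

Tail multiplier: φ(z)/(1−α) = 0.060412 / 0.026 = 2.324.
ES = −(0.11%) + 1.81% × 2.324 = 4.096%.
On $7,500,000,000: 0.04096 × $7,500,000,000 = $307,200,000.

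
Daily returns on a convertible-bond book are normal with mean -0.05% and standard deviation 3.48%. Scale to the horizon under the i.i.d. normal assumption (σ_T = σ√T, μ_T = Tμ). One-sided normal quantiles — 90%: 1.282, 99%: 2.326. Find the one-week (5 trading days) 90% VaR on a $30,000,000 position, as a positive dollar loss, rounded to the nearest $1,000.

σ_{5d} = 3.48% × √5 = 7.782%; μ_{5d} = 5 × -0.05% = -0.250%.
VaR = −(-0.250%) + 1.282 × 7.782% = 10.227%.
On $30,000,000: 0.10227 × $30,000,000 = $3,068,100.

$3,068,000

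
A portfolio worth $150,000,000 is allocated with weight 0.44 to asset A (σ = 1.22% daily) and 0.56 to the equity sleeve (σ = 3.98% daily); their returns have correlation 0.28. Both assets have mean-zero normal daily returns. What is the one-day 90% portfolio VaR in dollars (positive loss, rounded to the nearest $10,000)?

$4,680,000

σ_p² = 0.44²·1.22² + 0.56²·3.98² + 2·0.28·0.44·0.56·1.22·3.98 = 5.9257 (%²).
σ_p = √5.9257 = 2.434%.
At 90%, z = 1.282.
VaR = 1.282 × 2.434% = 3.120%; on $150,000,000 that is $4,680,000.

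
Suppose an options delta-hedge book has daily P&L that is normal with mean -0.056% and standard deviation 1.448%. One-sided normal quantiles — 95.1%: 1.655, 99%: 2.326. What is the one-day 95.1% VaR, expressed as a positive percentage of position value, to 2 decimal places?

VaR = −μ + z·σ = −(-0.056%) + 1.655 × 1.448% = 2.452%.

2.45%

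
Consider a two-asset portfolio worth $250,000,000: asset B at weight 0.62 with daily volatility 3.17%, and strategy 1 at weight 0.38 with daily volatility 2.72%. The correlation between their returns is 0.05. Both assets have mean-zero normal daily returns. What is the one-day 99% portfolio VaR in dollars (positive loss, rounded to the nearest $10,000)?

σ_p² = 0.62²·3.17² + 0.38²·2.72² + 2·0.05·0.62·0.38·3.17·2.72 = 5.1343 (%²).
σ_p = √5.1343 = 2.266%.
At 99%, z = 2.326.
VaR = 2.326 × 2.266% = 5.271%; on $250,000,000 that is $13,177,500.

$13,180,000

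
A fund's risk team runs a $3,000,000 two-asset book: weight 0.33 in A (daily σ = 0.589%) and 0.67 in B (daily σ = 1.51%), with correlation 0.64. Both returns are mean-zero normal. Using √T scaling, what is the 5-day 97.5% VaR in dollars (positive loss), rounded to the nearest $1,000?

σ_p = √(0.33²·0.589² + 0.67²·1.51² + 2·0.64·0.33·0.67·0.589·1.51) = 1.146%.
σ_{5d} = 1.146% × √5 = 2.563%.
z(97.5%) = 1.960.
VaR = 1.960 × 2.563% = 5.023%; on $3,000,000 that is $150,690.

$151,000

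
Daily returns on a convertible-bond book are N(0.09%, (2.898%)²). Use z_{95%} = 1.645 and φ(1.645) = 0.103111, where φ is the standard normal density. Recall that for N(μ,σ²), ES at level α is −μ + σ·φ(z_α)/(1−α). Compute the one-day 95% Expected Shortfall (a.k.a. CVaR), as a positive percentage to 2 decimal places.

Tail multiplier: φ(z)/(1−α) = 0.103111 / 0.05 = 2.062.
ES = −(0.09%) + 2.898% × 2.062 = 5.886%.

5.89%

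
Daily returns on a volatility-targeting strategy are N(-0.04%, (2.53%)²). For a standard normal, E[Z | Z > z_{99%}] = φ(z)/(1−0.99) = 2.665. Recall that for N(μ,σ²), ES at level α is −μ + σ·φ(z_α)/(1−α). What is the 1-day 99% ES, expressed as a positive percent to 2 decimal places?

ES = −(-0.04%) + 2.53% × 2.665 = 6.782%.

6.78%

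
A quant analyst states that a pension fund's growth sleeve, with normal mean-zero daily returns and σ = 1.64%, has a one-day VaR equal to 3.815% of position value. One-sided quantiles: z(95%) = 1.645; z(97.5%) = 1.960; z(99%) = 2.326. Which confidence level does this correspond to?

99%

Implied z = VaR/σ = 3.815 / 1.64 = 2.326.
This matches z(99%) = 2.326.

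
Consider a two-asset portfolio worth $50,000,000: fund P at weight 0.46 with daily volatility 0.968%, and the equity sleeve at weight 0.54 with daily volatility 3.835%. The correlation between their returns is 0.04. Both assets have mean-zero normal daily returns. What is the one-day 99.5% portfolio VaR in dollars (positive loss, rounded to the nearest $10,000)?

σ_p² = 0.46²·0.968² + 0.54²·3.835² + 2·0.04·0.46·0.54·0.968·3.835 = 4.5607 (%²).
σ_p = √4.5607 = 2.136%.
At 99.5%, z = 2.576.
VaR = 2.576 × 2.136% = 5.502%; on $50,000,000 that is $2,751,000.

$2,750,000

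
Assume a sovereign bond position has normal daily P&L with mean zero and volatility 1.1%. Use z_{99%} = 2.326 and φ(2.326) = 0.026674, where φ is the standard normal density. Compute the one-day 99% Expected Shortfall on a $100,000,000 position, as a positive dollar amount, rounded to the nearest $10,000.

$2,930,000

Tail multiplier: φ(z)/(1−α) = 0.026674 / 0.01 = 2.667.
ES = 1.1% × 2.667 = 2.934%.
On $100,000,000: 0.02934 × $100,000,000 = $2,934,000.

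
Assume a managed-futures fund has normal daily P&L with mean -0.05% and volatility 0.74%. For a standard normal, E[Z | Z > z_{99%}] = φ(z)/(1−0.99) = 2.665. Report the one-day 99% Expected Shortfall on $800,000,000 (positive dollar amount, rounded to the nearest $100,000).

$16,200,000

ES = −(-0.05%) + 0.74% × 2.665 = 2.022%.
On $800,000,000: 0.02022 × $800,000,000 = $16,176,000.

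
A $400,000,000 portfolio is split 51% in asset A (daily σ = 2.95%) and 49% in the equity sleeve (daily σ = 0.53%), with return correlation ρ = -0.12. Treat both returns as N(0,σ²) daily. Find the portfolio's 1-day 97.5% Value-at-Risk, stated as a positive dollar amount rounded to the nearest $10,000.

$11,730,000

σ_p² = 0.51²·2.95² + 0.49²·0.53² + 2·-0.12·0.51·0.49·2.95·0.53 = 2.2372 (%²).
σ_p = √2.2372 = 1.496%.
At 97.5%, z = 1.960.
VaR = 1.960 × 1.496% = 2.932%; on $400,000,000 that is $11,728,000.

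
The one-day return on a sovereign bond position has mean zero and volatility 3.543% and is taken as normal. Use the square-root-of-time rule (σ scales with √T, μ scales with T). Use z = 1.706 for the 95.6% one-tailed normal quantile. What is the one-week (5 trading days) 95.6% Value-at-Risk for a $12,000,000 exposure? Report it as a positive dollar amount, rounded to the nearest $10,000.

σ_{5d} = 3.543% × √5 = 7.922%.
VaR = 1.706 × 7.922% = 13.515%.
On $12,000,000: 0.13515 × $12,000,000 = $1,621,800.

$1,620,000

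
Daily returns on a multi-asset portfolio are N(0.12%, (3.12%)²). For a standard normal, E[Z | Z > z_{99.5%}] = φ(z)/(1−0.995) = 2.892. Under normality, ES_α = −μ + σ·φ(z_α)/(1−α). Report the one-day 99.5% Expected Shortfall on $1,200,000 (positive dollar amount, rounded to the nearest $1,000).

ES = −(0.12%) + 3.12% × 2.892 = 8.903%.
On $1,200,000: 0.08903 × $1,200,000 = $106,836.

$107,000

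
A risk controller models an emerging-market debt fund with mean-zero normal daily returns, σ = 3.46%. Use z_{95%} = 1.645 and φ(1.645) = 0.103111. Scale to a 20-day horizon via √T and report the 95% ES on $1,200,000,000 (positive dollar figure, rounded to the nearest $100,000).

σ_{20d} = 3.46% × √20 = 15.474%.
ES multiplier = φ(z)/(1−α) = 0.103111/0.05 = 2.062.
ES = 15.474% × 2.062 = 31.907%; on $1,200,000,000: $382,884,000.

$382,900,000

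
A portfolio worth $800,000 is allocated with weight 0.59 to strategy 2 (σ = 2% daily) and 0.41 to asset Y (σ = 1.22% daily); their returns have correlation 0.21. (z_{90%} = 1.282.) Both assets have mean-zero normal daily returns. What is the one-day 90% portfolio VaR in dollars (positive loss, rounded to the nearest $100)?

σ_p² = 0.59²·2² + 0.41²·1.22² + 2·0.21·0.59·0.41·2·1.22 = 1.8905 (%²).
σ_p = √1.8905 = 1.375%.
VaR = 1.282 × 1.375% = 1.763%; on $800,000 that is $14,104.

$14,100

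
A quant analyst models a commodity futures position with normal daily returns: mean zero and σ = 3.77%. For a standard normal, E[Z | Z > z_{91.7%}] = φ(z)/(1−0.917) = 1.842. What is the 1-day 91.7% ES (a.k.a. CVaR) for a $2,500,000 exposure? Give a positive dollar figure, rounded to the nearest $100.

$173,600

ES = 3.77% × 1.842 = 6.944%.
On $2,500,000: 0.06944 × $2,500,000 = $173,600.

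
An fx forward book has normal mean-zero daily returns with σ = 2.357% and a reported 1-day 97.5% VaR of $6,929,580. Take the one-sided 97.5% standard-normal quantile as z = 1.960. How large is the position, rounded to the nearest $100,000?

VaR as a fraction of value: z·σ = 1.960 × 2.357% = 4.61972%.
Position = $6,929,580 / 0.0461972 = $150,000,000.

$150,000,000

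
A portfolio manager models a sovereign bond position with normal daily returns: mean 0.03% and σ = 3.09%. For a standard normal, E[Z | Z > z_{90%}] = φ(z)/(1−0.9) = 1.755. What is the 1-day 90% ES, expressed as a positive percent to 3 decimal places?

ES = −(0.03%) + 3.09% × 1.755 = 5.393%.

5.393%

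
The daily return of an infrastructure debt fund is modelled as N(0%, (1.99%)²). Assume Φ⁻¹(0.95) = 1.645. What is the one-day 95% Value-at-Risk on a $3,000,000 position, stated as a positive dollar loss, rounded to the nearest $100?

$98,200

VaR = z·σ = 1.645 × 1.99% = 3.274%.
On $3,000,000: 0.03274 × $3,000,000 = $98,220.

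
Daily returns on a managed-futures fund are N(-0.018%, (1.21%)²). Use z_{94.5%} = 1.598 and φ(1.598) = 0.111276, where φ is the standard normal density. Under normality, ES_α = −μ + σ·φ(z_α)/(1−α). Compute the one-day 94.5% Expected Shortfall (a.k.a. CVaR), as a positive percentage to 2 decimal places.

2.47%

Tail multiplier: φ(z)/(1−α) = 0.111276 / 0.055 = 2.023.
ES = −(-0.018%) + 1.21% × 2.023 = 2.466%.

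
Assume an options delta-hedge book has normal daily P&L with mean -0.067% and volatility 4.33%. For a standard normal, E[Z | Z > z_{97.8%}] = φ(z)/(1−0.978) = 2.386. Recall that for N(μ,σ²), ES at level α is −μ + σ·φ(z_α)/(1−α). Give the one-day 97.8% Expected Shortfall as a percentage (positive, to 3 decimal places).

ES = −(-0.067%) + 4.33% × 2.386 = 10.398%.

10.398%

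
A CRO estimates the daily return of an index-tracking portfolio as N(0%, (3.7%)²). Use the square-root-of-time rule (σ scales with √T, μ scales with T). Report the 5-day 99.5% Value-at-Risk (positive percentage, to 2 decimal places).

21.31%

At 99.5%, z = 2.576.
σ_{5d} = 3.7% × √5 = 8.273%.
VaR = 2.576 × 8.273% = 21.311%.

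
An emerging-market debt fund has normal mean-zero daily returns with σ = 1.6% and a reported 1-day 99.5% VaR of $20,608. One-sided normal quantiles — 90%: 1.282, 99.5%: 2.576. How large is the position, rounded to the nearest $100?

$500,000

VaR as a fraction of value: z·σ = 2.576 × 1.6% = 4.1216%.
Position = $20,608 / 0.041216 = $500,000.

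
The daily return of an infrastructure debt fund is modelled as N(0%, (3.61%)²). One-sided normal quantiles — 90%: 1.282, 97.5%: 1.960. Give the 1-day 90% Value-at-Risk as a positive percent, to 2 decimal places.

VaR = z·σ = 1.282 × 3.61% = 4.628%.

4.63%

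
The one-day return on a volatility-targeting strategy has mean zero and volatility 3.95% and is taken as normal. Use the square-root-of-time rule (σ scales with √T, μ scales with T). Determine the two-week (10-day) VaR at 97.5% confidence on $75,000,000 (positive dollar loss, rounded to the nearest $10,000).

At 97.5%, z = 1.960.
σ_{10d} = 3.95% × √10 = 12.491%.
VaR = 1.960 × 12.491% = 24.482%.
On $75,000,000: 0.24482 × $75,000,000 = $18,361,500.

$18,360,000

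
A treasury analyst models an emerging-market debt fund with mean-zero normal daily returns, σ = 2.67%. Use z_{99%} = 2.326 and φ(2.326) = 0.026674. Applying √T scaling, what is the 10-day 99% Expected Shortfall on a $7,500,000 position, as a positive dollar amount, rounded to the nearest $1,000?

σ_{10d} = 2.67% × √10 = 8.443%.
ES multiplier = φ(z)/(1−α) = 0.026674/0.01 = 2.667.
ES = 8.443% × 2.667 = 22.517%; on $7,500,000: $1,688,775.

$1,689,000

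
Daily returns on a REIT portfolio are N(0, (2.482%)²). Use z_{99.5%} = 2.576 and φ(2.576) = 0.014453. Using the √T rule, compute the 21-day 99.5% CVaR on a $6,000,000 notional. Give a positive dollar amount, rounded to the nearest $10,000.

$1,970,000

σ_{21d} = 2.482% × √21 = 11.374%.
ES multiplier = φ(z)/(1−α) = 0.014453/0.005 = 2.891.
ES = 11.374% × 2.891 = 32.882%; on $6,000,000: $1,972,920.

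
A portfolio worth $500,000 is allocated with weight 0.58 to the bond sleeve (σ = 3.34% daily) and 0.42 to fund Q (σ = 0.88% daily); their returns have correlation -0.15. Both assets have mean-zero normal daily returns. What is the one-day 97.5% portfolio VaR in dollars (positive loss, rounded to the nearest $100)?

σ_p² = 0.58²·3.34² + 0.42²·0.88² + 2·-0.15·0.58·0.42·3.34·0.88 = 3.6746 (%²).
σ_p = √3.6746 = 1.917%.
At 97.5%, z = 1.960.
VaR = 1.960 × 1.917% = 3.757%; on $500,000 that is $18,785.

$18,800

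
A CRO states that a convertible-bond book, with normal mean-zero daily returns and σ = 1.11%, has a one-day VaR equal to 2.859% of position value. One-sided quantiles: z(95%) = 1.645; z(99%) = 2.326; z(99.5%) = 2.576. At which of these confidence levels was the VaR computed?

Implied z = VaR/σ = 2.859 / 1.11 = 2.576.
This matches z(99.5%) = 2.576.

99.5%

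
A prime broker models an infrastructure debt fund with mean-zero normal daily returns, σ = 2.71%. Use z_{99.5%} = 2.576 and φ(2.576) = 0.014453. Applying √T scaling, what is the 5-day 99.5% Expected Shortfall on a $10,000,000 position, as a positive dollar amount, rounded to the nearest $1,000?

σ_{5d} = 2.71% × √5 = 6.060%.
ES multiplier = φ(z)/(1−α) = 0.014453/0.005 = 2.891.
ES = 6.060% × 2.891 = 17.519%; on $10,000,000: $1,751,900.

$1,752,000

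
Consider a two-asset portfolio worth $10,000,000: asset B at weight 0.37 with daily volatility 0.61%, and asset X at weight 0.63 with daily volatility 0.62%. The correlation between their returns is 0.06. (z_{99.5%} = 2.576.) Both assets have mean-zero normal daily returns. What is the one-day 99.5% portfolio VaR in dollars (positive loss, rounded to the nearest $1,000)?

σ_p² = 0.37²·0.61² + 0.63²·0.62² + 2·0.06·0.37·0.63·0.61·0.62 = 0.2141 (%²).
σ_p = √0.2141 = 0.463%.
VaR = 2.576 × 0.463% = 1.193%; on $10,000,000 that is $119,300.

$119,000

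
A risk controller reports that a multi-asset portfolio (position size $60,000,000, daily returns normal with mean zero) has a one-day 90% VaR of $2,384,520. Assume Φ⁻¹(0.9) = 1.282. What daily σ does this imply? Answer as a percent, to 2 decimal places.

VaR as a fraction: $2,384,520 / $60,000,000 = 3.974%.
σ = VaR / z = 3.974% / 1.282 = 3.100%.

3.10%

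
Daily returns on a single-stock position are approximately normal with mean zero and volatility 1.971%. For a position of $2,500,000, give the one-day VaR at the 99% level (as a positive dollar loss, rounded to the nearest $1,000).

At 99% one-sided, z = 2.326.
VaR = z·σ = 2.326 × 1.971% = 4.585%.
On $2,500,000: 0.04585 × $2,500,000 = $114,625.

$115,000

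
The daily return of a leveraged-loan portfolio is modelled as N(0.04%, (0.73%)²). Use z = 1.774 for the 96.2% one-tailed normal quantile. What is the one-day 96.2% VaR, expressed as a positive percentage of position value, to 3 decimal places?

1.255%

VaR = −μ + z·σ = −(0.04%) + 1.774 × 0.73% = 1.255%.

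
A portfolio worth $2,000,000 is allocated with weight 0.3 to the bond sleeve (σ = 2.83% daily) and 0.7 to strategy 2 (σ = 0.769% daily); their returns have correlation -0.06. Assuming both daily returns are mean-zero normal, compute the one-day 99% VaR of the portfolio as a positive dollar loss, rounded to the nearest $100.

$45,500

σ_p² = 0.3²·2.83² + 0.7²·0.769² + 2·-0.06·0.3·0.7·2.83·0.769 = 0.9557 (%²).
σ_p = √0.9557 = 0.978%.
At 99%, z = 2.326.
VaR = 2.326 × 0.978% = 2.275%; on $2,000,000 that is $45,500.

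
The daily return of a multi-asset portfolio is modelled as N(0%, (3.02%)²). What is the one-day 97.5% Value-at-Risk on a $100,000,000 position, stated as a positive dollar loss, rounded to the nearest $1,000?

At 97.5% one-sided, z = 1.960.
VaR = z·σ = 1.960 × 3.02% = 5.919%.
On $100,000,000: 0.05919 × $100,000,000 = $5,919,000.

$5,919,000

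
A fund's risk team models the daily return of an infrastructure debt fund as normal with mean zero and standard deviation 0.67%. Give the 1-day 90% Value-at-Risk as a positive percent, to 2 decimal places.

At 90% one-sided, z = 1.282.
VaR = z·σ = 1.282 × 0.67% = 0.859%.

0.86%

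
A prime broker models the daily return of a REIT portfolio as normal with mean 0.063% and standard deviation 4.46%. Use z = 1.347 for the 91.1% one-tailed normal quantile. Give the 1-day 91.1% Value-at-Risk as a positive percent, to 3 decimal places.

5.945%

VaR = −μ + z·σ = −(0.063%) + 1.347 × 4.46% = 5.945%.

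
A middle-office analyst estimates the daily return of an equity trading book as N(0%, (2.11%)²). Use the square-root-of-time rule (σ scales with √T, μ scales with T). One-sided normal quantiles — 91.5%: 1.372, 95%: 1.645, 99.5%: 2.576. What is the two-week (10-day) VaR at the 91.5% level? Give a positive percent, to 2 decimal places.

9.15%

σ_{10d} = 2.11% × √10 = 6.672%.
VaR = 1.372 × 6.672% = 9.154%.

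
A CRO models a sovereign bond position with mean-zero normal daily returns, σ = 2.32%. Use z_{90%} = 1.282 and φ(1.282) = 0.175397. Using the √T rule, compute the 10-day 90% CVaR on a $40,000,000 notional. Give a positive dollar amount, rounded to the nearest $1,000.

σ_{10d} = 2.32% × √10 = 7.336%.
ES multiplier = φ(z)/(1−α) = 0.175397/0.1 = 1.754.
ES = 7.336% × 1.754 = 12.867%; on $40,000,000: $5,146,800.

$5,147,000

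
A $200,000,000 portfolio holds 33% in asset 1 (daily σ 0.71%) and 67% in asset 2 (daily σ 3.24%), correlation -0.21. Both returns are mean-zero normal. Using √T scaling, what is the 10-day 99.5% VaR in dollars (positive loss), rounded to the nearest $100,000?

σ_p = √(0.33²·0.71² + 0.67²·3.24² + 2·-0.21·0.33·0.67·0.71·3.24) = 2.134%.
σ_{10d} = 2.134% × √10 = 6.748%.
z(99.5%) = 2.576.
VaR = 2.576 × 6.748% = 17.383%; on $200,000,000 that is $34,766,000.

$34,800,000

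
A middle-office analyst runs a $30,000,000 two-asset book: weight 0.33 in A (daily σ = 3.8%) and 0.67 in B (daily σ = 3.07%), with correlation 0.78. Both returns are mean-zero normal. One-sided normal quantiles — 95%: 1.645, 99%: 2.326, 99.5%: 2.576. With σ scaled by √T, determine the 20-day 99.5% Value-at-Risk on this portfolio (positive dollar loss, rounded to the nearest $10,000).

σ_p = √(0.33²·3.8² + 0.67²·3.07² + 2·0.78·0.33·0.67·3.8·3.07) = 3.135%.
σ_{20d} = 3.135% × √20 = 14.020%.
VaR = 2.576 × 14.020% = 36.116%; on $30,000,000 that is $10,834,800.

$10,830,000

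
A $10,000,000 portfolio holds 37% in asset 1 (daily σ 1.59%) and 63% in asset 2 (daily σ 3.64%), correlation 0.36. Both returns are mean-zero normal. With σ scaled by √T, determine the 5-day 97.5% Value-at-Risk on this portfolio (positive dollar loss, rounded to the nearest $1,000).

σ_p = √(0.37²·1.59² + 0.63²·3.64² + 2·0.36·0.37·0.63·1.59·3.64) = 2.564%.
σ_{5d} = 2.564% × √5 = 5.733%.
z(97.5%) = 1.960.
VaR = 1.960 × 5.733% = 11.237%; on $10,000,000 that is $1,123,700.

$1,124,000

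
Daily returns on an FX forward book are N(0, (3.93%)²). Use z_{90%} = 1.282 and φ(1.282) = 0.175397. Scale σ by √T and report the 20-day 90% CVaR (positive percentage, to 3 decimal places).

30.827%

σ_{20d} = 3.93% × √20 = 17.575%.
ES multiplier = φ(z)/(1−α) = 0.175397/0.1 = 1.754.
ES = 17.575% × 1.754 = 30.827%.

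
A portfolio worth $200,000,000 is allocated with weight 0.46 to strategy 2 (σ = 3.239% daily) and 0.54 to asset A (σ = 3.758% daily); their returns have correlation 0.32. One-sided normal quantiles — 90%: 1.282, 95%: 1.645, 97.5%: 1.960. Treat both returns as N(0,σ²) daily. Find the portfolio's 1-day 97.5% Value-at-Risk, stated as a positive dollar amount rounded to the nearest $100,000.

$11,300,000

σ_p² = 0.46²·3.239² + 0.54²·3.758² + 2·0.32·0.46·0.54·3.239·3.758 = 8.2731 (%²).
σ_p = √8.2731 = 2.876%.
VaR = 1.960 × 2.876% = 5.637%; on $200,000,000 that is $11,274,000.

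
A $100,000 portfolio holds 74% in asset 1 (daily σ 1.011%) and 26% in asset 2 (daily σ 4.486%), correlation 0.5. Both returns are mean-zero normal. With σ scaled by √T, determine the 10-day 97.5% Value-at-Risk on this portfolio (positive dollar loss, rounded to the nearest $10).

$10,360

σ_p = √(0.74²·1.011² + 0.26²·4.486² + 2·0.5·0.74·0.26·1.011·4.486) = 1.671%.
σ_{10d} = 1.671% × √10 = 5.284%.
z(97.5%) = 1.960.
VaR = 1.960 × 5.284% = 10.357%; on $100,000 that is $10,357.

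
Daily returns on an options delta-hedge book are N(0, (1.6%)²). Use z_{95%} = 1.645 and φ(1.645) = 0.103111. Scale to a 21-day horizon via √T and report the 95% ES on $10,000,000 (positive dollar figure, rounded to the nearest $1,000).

$1,512,000

σ_{21d} = 1.6% × √21 = 7.332%.
ES multiplier = φ(z)/(1−α) = 0.103111/0.05 = 2.062.
ES = 7.332% × 2.062 = 15.119%; on $10,000,000: $1,511,900.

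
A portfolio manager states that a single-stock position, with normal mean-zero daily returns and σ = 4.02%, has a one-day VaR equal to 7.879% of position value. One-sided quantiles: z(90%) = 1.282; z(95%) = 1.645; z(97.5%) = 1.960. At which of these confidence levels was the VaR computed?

97.5%

Implied z = VaR/σ = 7.879 / 4.02 = 1.960.
This matches z(97.5%) = 1.960.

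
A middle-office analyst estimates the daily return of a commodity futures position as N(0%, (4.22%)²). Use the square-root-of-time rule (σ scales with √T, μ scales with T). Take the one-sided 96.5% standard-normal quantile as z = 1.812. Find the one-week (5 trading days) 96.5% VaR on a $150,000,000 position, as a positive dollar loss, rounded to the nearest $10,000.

σ_{5d} = 4.22% × √5 = 9.436%.
VaR = 1.812 × 9.436% = 17.098%.
On $150,000,000: 0.17098 × $150,000,000 = $25,647,000.

$25,650,000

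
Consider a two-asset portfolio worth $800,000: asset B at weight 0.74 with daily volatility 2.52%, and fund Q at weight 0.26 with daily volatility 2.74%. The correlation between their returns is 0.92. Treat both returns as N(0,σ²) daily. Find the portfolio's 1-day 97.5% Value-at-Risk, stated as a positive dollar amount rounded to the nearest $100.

$39,800

σ_p² = 0.74²·2.52² + 0.26²·2.74² + 2·0.92·0.74·0.26·2.52·2.74 = 6.4294 (%²).
σ_p = √6.4294 = 2.536%.
At 97.5%, z = 1.960.
VaR = 1.960 × 2.536% = 4.971%; on $800,000 that is $39,768.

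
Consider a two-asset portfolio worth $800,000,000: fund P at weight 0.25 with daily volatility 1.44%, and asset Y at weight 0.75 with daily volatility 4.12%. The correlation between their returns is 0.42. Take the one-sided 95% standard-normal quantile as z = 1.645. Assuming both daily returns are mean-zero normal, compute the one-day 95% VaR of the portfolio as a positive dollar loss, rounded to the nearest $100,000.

σ_p² = 0.25²·1.44² + 0.75²·4.12² + 2·0.42·0.25·0.75·1.44·4.12 = 10.6121 (%²).
σ_p = √10.6121 = 3.258%.
VaR = 1.645 × 3.258% = 5.359%; on $800,000,000 that is $42,872,000.

$42,900,000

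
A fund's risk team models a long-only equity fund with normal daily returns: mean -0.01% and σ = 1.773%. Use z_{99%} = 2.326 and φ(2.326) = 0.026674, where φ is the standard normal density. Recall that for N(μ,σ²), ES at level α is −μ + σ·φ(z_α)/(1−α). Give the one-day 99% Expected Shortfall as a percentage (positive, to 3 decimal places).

4.739%

Tail multiplier: φ(z)/(1−α) = 0.026674 / 0.01 = 2.667.
ES = −(-0.01%) + 1.773% × 2.667 = 4.739%.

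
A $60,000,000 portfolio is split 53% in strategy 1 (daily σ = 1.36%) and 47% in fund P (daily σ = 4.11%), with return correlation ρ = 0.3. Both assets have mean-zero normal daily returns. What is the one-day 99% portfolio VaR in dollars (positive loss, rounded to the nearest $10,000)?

$3,150,000

σ_p² = 0.53²·1.36² + 0.47²·4.11² + 2·0.3·0.53·0.47·1.36·4.11 = 5.0864 (%²).
σ_p = √5.0864 = 2.255%.
At 99%, z = 2.326.
VaR = 2.326 × 2.255% = 5.245%; on $60,000,000 that is $3,147,000.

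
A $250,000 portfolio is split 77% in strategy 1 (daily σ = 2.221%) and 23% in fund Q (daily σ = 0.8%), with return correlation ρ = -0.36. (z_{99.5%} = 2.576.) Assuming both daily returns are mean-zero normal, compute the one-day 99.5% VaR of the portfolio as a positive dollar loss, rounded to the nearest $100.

$10,600

σ_p² = 0.77²·2.221² + 0.23²·0.8² + 2·-0.36·0.77·0.23·2.221·0.8 = 2.7320 (%²).
σ_p = √2.7320 = 1.653%.
VaR = 2.576 × 1.653% = 4.258%; on $250,000 that is $10,645.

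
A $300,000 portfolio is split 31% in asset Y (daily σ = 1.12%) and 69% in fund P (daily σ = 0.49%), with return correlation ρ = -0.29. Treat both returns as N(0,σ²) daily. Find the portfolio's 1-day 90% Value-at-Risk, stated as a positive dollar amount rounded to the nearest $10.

$1,570

σ_p² = 0.31²·1.12² + 0.69²·0.49² + 2·-0.29·0.31·0.69·1.12·0.49 = 0.1668 (%²).
σ_p = √0.1668 = 0.408%.
At 90%, z = 1.282.
VaR = 1.282 × 0.408% = 0.523%; on $300,000 that is $1,569.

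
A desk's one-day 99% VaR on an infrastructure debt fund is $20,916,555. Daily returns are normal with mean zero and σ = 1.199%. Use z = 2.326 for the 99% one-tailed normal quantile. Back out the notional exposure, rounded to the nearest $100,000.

VaR as a fraction of value: z·σ = 2.326 × 1.199% = 2.78887%.
Position = $20,916,555 / 0.0278887 = $750,000,000.

$750,000,000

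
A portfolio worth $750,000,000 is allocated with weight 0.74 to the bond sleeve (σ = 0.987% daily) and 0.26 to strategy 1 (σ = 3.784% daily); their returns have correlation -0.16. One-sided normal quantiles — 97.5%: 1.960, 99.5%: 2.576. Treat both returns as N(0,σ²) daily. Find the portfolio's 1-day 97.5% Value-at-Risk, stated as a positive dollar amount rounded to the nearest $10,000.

σ_p² = 0.74²·0.987² + 0.26²·3.784² + 2·-0.16·0.74·0.26·0.987·3.784 = 1.2715 (%²).
σ_p = √1.2715 = 1.128%.
VaR = 1.960 × 1.128% = 2.211%; on $750,000,000 that is $16,582,500.

$16,580,000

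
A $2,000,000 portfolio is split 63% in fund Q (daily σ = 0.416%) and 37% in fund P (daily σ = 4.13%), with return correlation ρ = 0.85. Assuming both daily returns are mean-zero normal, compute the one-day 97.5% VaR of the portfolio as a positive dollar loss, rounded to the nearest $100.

$68,800

σ_p² = 0.63²·0.416² + 0.37²·4.13² + 2·0.85·0.63·0.37·0.416·4.13 = 3.0846 (%²).
σ_p = √3.0846 = 1.756%.
At 97.5%, z = 1.960.
VaR = 1.960 × 1.756% = 3.442%; on $2,000,000 that is $68,840.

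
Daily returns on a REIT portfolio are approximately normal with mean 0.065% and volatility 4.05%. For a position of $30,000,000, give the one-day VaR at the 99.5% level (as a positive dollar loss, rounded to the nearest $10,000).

$3,110,000

At 99.5% one-sided, z = 2.576.
VaR = −μ + z·σ = −(0.065%) + 2.576 × 4.05% = 10.368%.
On $30,000,000: 0.10368 × $30,000,000 = $3,110,400.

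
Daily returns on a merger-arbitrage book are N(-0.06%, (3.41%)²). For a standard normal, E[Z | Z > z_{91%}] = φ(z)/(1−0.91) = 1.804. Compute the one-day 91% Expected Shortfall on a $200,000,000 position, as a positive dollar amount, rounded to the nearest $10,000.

ES = −(-0.06%) + 3.41% × 1.804 = 6.212%.
On $200,000,000: 0.06212 × $200,000,000 = $12,424,000.

$12,420,000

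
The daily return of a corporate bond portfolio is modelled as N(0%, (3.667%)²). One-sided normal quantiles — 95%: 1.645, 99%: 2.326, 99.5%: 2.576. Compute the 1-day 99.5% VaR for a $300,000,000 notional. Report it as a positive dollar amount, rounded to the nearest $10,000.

VaR = z·σ = 2.576 × 3.667% = 9.446%.
On $300,000,000: 0.09446 × $300,000,000 = $28,338,000.

$28,340,000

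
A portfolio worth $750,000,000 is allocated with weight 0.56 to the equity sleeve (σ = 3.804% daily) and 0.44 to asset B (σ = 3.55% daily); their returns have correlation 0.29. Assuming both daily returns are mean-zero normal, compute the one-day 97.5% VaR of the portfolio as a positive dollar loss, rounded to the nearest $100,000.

$43,900,000

σ_p² = 0.56²·3.804² + 0.44²·3.55² + 2·0.29·0.56·0.44·3.804·3.55 = 8.9077 (%²).
σ_p = √8.9077 = 2.985%.
At 97.5%, z = 1.960.
VaR = 1.960 × 2.985% = 5.851%; on $750,000,000 that is $43,882,500.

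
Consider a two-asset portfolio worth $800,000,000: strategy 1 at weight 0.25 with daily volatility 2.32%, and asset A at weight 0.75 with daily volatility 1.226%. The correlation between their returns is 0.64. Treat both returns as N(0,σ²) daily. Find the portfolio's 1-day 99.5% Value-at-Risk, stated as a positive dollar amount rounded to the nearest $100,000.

σ_p² = 0.25²·2.32² + 0.75²·1.226² + 2·0.64·0.25·0.75·2.32·1.226 = 1.8645 (%²).
σ_p = √1.8645 = 1.365%.
At 99.5%, z = 2.576.
VaR = 2.576 × 1.365% = 3.516%; on $800,000,000 that is $28,128,000.

$28,100,000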